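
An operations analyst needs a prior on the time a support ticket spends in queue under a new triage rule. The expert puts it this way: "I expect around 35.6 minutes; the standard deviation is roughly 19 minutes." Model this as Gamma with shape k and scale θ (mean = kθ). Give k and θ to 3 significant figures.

For Gamma(k, scale θ): mean = kθ, variance = kθ², so CV = 1/√k.
CV = SD/mean = 19/35.6 = 0.5337, hence k = 1/CV² = 3.51.
Then θ = mean/k = 35.6/3.51 = 10.1.

k ≈ 3.51, θ ≈ 10.1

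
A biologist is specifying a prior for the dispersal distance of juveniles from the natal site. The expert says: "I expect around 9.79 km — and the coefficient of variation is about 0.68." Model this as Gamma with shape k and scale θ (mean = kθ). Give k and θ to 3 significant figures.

For Gamma(k, scale θ): mean = kθ, variance = kθ², so CV = 1/√k.
CV = 0.68, hence k = 1/CV² = 2.16.
Then θ = mean/k = 9.79/2.16 = 4.53.

k ≈ 2.16, θ ≈ 4.53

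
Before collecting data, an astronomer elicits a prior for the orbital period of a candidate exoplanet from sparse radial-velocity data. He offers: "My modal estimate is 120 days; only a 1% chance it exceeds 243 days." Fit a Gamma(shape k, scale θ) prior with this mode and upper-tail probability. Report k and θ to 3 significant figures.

k ≈ 10.8, θ ≈ 12.2

Gamma(k,θ) with k>1 has mode (k−1)θ, so θ = 120/(k−1).
Need P(X < 243) = 0.99 with θ tied to k this way. Start at k = 2, θ = 120: P(X<243) ≈ 0.601.
Too low — raise k to concentrate. Iterating converges to k ≈ 10.8.
Then θ = 120/(10.8−1) ≈ 12.2.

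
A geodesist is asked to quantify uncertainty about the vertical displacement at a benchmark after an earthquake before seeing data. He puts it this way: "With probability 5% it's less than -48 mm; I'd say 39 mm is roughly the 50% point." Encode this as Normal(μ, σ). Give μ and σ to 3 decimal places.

The p-quantile of Normal(μ,σ) is μ + z_p·σ, with z_{0.05} = -1.645 and z_{0.5} = 0.
Eliminate σ: μ = (z₂·x₁ − z₁·x₂)/(z₂ − z₁) = (0·-48 − (-1.645)·39)/1.645 = 39.000.
Then σ = (x₂ − x₁)/(z₂ − z₁) = (39 − -48)/1.645 = 52.892.

μ = 39.000, σ = 52.892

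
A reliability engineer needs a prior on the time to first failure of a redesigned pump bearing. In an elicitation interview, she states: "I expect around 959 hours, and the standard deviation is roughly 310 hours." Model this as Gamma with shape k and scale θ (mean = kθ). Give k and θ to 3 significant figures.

k ≈ 9.57, θ ≈ 100

For Gamma(k, scale θ): mean = kθ, variance = kθ², so CV = 1/√k.
CV = SD/mean = 310/959 = 0.3233, hence k = 1/CV² = 9.57.
Then θ = mean/k = 959/9.57 = 100.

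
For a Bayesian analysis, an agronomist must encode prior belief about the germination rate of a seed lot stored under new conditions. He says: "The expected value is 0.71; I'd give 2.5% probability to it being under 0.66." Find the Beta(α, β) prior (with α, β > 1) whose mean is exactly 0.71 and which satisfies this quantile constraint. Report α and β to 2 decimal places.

With mean 0.71 fixed, write α = 0.71s, β = 0.29s where s = α+β.
Need P(θ < 0.66) = 0.025 under Beta(0.71s, 0.29s). Normal approximation: (q−m)/√(m(1−m)/s) ≈ z_{0.025} = -1.96, so s ≈ 0.71·0.29·(-1.96)²/(0.66−0.71)² = 316.4.
At s = 316.4: P(θ<0.66) ≈ 0.028. Adjusting to match 0.025 gives s ≈ 330.60.
So α = 0.71·330.60 ≈ 234.73, β = 0.29·330.60 ≈ 95.87.

α ≈ 234.73, β ≈ 95.87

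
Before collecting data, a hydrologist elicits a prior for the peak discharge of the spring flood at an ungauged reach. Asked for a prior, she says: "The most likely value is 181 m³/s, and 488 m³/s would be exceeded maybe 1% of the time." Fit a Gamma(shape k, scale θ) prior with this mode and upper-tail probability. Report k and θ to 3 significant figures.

k ≈ 5.69, θ ≈ 38.6

Gamma(k,θ) with k>1 has mode (k−1)θ, so θ = 181/(k−1).
Need P(X < 488) = 0.99 with θ tied to k this way. Start at k = 2, θ = 181: P(X<488) ≈ 0.751.
Too low — raise k to concentrate. Iterating converges to k ≈ 5.69.
Then θ = 181/(5.69−1) ≈ 38.6.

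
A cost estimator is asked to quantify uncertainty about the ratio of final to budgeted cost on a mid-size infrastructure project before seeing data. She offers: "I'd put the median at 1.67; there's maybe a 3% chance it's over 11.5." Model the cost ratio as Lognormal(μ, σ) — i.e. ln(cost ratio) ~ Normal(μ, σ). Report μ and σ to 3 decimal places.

μ ≈ 0.513, σ ≈ 1.026

If T ~ Lognormal(μ,σ) then ln T ~ Normal(μ,σ), so the p-quantile of ln T is μ + z_p·σ.
ln(1.67) = 0.5128 and ln(11.5) = 2.442; z_{0.5} = 0, z_{0.97} = 1.881.
σ = (2.442 − 0.5128)/(1.881 − (0)) = 1.026.
μ = 0.5128 − (0)·1.026 = 0.513.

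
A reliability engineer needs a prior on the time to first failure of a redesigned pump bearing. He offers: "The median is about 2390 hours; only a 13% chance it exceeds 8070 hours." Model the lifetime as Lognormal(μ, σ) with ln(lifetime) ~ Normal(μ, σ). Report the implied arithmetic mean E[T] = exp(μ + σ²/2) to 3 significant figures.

E[T] ≈ 4280 hours

If T ~ Lognormal(μ,σ) then ln T ~ Normal(μ,σ), so the p-quantile of ln T is μ + z_p·σ.
ln(2390) = 7.779 and ln(8070) = 8.996; z_{0.5} = 0, z_{0.87} = 1.126.
σ = (8.996 − 7.779)/(1.126 − (0)) = 1.080.
μ = 7.779 − (0)·1.080 = 7.779.
E[T] = exp(μ + σ²/2) = exp(7.779 + 0.5835) = 4280 hours.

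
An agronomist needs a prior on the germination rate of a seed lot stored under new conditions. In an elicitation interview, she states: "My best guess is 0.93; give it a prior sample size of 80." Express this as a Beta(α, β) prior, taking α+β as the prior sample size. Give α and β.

α = 74.4, β = 5.6

Under the effective-sample-size interpretation, Beta(α, β) has prior mean α/(α+β) and prior sample size α+β.
So α+β = 80 and α/(α+β) = 0.93, giving α = 0.93·80 = 74.4 and β = 80 − 74.4 = 5.6.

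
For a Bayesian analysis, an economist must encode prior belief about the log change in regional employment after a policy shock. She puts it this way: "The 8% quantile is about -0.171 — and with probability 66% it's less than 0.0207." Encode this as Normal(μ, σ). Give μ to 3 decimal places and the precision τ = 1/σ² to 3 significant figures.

μ = -0.023, τ = 89.9

For Normal(μ,σ), the p-quantile is μ + z_p·σ. Here z_{0.08} = -1.405, z_{0.66} = 0.4125.
So -0.171 = μ − 1.405σ and 0.0207 = μ + 0.4125σ.
Subtracting: σ = (0.0207 − -0.171)/(0.4125 − (-1.405)) = 0.105.
Then μ = -0.171 − (-1.405)·0.105 = -0.023.
Precision τ = 1/σ² = 1/0.1055² = 89.9.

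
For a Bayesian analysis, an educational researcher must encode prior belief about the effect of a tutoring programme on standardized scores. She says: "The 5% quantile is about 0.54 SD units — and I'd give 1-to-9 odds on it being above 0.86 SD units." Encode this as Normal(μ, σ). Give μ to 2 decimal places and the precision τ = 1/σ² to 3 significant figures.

μ = 0.72, τ = 83.6

For Normal(μ,σ), the p-quantile is μ + z_p·σ. Here z_{0.05} = -1.645, z_{0.9} = 1.282.
So 0.54 = μ − 1.645σ and 0.86 = μ + 1.282σ.
Subtracting: σ = (0.86 − 0.54)/(1.282 − (-1.645)) = 0.11.
Then μ = 0.54 − (-1.645)·0.11 = 0.72.
Precision τ = 1/σ² = 1/0.1093² = 83.6.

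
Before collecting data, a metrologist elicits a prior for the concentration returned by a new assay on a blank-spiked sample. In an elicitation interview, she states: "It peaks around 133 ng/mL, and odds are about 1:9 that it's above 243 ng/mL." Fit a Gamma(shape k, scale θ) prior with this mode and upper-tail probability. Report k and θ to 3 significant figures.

Gamma(k,θ) with k>1 has mode (k−1)θ, so θ = 133/(k−1).
Need P(X < 243) = 0.9 with θ tied to k this way. Start at k = 2, θ = 133: P(X<243) ≈ 0.545.
Too low — raise k to concentrate. Iterating converges to k ≈ 6.25.
Then θ = 133/(6.25−1) ≈ 25.3.

k ≈ 6.25, θ ≈ 25.3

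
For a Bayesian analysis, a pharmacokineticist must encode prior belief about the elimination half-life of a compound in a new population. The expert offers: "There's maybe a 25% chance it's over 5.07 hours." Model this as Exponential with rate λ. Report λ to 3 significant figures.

P(T > 5.07) = e^(−λ·5.07) = 0.25, so λ = −ln(0.25)/5.07 = 0.273.

λ ≈ 0.273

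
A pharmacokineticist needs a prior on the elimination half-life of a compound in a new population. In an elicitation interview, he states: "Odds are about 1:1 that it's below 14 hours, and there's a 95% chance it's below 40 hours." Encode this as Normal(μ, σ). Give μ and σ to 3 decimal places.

The p-quantile of Normal(μ,σ) is μ + z_p·σ, with z_{0.5} = 0 and z_{0.95} = 1.645.
Eliminate σ: μ = (z₂·x₁ − z₁·x₂)/(z₂ − z₁) = (1.645·14 − (0)·40)/1.645 = 14.000.
Then σ = (x₂ − x₁)/(z₂ − z₁) = (40 − 14)/1.645 = 15.807.

μ = 14.000, σ = 15.807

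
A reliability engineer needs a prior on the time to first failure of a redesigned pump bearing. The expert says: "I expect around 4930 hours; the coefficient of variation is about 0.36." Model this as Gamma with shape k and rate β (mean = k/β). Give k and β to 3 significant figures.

k ≈ 7.72, β ≈ 0.00157

For Gamma(k, rate β): mean = k/β, variance = k/β², so CV = 1/√k.
CV = 0.36, hence k = 1/CV² = 7.72.
Then β = k/mean = 7.72/4930 = 0.00157.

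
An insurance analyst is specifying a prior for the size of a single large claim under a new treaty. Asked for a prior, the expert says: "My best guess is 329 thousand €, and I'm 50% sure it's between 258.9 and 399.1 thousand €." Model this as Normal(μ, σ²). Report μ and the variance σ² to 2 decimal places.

A symmetric 50% interval runs μ ± z·σ with z = 0.6745.
Half-width = 70.1, so σ = 70.1/0.6745 = 103.930 and σ² = 10801.53.
μ is the stated best guess, 329.00.

μ = 329.00, σ² = 10801.53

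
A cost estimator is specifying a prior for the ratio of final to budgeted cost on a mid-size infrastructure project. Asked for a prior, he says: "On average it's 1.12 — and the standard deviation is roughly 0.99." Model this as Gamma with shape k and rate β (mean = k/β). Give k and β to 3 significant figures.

For Gamma(k, rate β): mean = k/β, variance = k/β², so CV = 1/√k.
CV = SD/mean = 0.99/1.12 = 0.8839, hence k = 1/CV² = 1.28.
Then β = k/mean = 1.28/1.12 = 1.14.

k ≈ 1.28, β ≈ 1.14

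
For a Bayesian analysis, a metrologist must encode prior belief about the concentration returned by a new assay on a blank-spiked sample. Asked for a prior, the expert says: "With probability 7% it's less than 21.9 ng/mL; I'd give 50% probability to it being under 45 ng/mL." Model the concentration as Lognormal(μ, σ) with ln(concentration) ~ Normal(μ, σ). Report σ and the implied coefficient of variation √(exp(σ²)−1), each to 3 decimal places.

σ ≈ 0.488, CV ≈ 0.519

If T ~ Lognormal(μ,σ) then ln T ~ Normal(μ,σ), so the p-quantile of ln T is μ + z_p·σ.
ln(21.9) = 3.086 and ln(45) = 3.807; z_{0.07} = -1.476, z_{0.5} = 0.
σ = (3.807 − 3.086)/(0 − (-1.476)) = 0.488.
μ = 3.086 − (-1.476)·0.488 = 3.807.
CV = √(exp(σ²)−1) = √(exp(0.2381)−1) = 0.519.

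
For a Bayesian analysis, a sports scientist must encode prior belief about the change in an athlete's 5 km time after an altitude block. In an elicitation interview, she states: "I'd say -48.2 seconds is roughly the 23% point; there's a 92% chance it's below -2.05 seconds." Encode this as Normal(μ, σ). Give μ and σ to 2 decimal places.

For Normal(μ,σ), the p-quantile is μ + z_p·σ. Here z_{0.23} = -0.7388, z_{0.92} = 1.405.
So -48.2 = μ − 0.7388σ and -2.05 = μ + 1.405σ.
Subtracting: σ = (-2.05 − -48.2)/(1.405 − (-0.7388)) = 21.53.
Then μ = -48.2 − (-0.7388)·21.53 = -32.30.

μ = -32.30, σ = 21.53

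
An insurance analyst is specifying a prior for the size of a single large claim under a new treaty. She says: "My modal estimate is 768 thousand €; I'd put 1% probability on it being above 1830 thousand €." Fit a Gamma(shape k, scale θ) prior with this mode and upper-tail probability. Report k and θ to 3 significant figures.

k ≈ 7.29, θ ≈ 122

Gamma(k,θ) with k>1 has mode (k−1)θ, so θ = 768/(k−1).
Need P(X < 1830) = 0.99 with θ tied to k this way. Start at k = 2, θ = 768: P(X<1830) ≈ 0.688.
Too low — raise k to concentrate. Iterating converges to k ≈ 7.29.
Then θ = 768/(7.29−1) ≈ 122.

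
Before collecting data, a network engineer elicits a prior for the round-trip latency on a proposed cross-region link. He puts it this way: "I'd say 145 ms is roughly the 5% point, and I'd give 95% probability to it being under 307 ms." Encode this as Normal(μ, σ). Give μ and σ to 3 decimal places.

μ = 226.000, σ = 49.245

The p-quantile of Normal(μ,σ) is μ + z_p·σ, with z_{0.05} = -1.645 and z_{0.95} = 1.645.
Eliminate σ: μ = (z₂·x₁ − z₁·x₂)/(z₂ − z₁) = (1.645·145 − (-1.645)·307)/3.29 = 226.000.
Then σ = (x₂ − x₁)/(z₂ − z₁) = (307 − 145)/3.29 = 49.245.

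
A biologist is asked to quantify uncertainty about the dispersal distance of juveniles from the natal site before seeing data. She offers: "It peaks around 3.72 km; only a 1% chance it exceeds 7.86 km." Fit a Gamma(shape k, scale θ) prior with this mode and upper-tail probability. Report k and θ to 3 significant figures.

k ≈ 9.68, θ ≈ 0.428

Gamma(k,θ) with k>1 has mode (k−1)θ, so θ = 3.72/(k−1).
Need P(X < 7.86) = 0.99 with θ tied to k this way. Start at k = 2, θ = 3.72: P(X<7.86) ≈ 0.624.
Too low — raise k to concentrate. Iterating converges to k ≈ 9.68.
Then θ = 3.72/(9.68−1) ≈ 0.428.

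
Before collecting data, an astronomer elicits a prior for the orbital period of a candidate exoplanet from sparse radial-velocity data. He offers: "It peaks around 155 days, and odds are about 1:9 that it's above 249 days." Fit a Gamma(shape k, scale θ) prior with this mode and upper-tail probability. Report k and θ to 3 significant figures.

Gamma(k,θ) with k>1 has mode (k−1)θ, so θ = 155/(k−1).
Need P(X < 249) = 0.9 with θ tied to k this way. Start at k = 2, θ = 155: P(X<249) ≈ 0.477.
Too low — raise k to concentrate. Iterating converges to k ≈ 9.37.
Then θ = 155/(9.37−1) ≈ 18.5.

k ≈ 9.37, θ ≈ 18.5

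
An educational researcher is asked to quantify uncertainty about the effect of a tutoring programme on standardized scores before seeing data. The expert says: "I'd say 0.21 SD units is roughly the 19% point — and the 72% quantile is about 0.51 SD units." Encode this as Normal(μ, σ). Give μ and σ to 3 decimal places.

The p-quantile of Normal(μ,σ) is μ + z_p·σ, with z_{0.19} = -0.8779 and z_{0.72} = 0.5828.
Eliminate σ: μ = (z₂·x₁ − z₁·x₂)/(z₂ − z₁) = (0.5828·0.21 − (-0.8779)·0.51)/1.461 = 0.390.
Then σ = (x₂ − x₁)/(z₂ − z₁) = (0.51 − 0.21)/1.461 = 0.205.

μ = 0.390, σ = 0.205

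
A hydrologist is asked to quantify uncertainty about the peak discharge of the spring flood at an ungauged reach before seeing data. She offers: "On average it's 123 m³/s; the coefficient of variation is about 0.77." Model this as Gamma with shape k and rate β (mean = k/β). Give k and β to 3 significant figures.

For Gamma(k, rate β): mean = k/β, variance = k/β², so CV = 1/√k.
CV = 0.77, hence k = 1/CV² = 1.69.
Then β = k/mean = 1.69/123 = 0.0137.

k ≈ 1.69, β ≈ 0.0137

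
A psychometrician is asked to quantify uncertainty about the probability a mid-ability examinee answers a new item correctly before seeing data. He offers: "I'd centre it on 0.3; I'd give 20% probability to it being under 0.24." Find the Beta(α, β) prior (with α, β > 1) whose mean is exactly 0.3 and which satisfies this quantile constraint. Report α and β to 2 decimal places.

With mean 0.3 fixed, write α = 0.3s, β = 0.7s where s = α+β.
Need P(θ < 0.24) = 0.2 under Beta(0.3s, 0.7s). Normal approximation: (q−m)/√(m(1−m)/s) ≈ z_{0.2} = -0.842, so s ≈ 0.3·0.7·(-0.842)²/(0.24−0.3)² = 41.3.
At s = 41.3: P(θ<0.24) ≈ 0.204. Adjusting to match 0.2 gives s ≈ 42.44.
So α = 0.3·42.44 ≈ 12.73, β = 0.7·42.44 ≈ 29.71.

α ≈ 12.73, β ≈ 29.71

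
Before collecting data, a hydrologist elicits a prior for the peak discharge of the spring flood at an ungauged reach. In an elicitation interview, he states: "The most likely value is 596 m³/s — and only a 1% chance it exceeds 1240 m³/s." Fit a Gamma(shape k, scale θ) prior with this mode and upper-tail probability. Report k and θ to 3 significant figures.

Gamma(k,θ) with k>1 has mode (k−1)θ, so θ = 596/(k−1).
Need P(X < 1240) = 0.99 with θ tied to k this way. Start at k = 2, θ = 596: P(X<1240) ≈ 0.615.
Too low — raise k to concentrate. Iterating converges to k ≈ 10.1.
Then θ = 596/(10.1−1) ≈ 65.6.

k ≈ 10.1, θ ≈ 65.6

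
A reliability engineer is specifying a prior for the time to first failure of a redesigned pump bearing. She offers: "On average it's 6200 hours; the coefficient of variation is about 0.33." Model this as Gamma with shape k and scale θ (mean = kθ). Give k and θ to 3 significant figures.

For Gamma(k, scale θ): mean = kθ, variance = kθ², so CV = 1/√k.
CV = 0.33, hence k = 1/CV² = 9.18.
Then θ = mean/k = 6200/9.18 = 675.

k ≈ 9.18, θ ≈ 675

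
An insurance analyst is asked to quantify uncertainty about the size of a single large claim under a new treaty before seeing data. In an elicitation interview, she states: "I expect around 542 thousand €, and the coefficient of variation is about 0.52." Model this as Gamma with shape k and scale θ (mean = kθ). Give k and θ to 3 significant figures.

k ≈ 3.7, θ ≈ 147

For Gamma(k, scale θ): mean = kθ, variance = kθ², so CV = 1/√k.
CV = 0.52, hence k = 1/CV² = 3.7.
Then θ = mean/k = 542/3.7 = 147.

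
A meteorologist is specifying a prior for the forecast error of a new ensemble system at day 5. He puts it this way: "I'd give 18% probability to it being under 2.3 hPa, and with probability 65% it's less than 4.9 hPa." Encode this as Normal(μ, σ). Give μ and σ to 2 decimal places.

μ = 4.13, σ = 2.00

For Normal(μ,σ), the p-quantile is μ + z_p·σ. Here z_{0.18} = -0.9154, z_{0.65} = 0.3853.
So 2.3 = μ − 0.9154σ and 4.9 = μ + 0.3853σ.
Subtracting: σ = (4.9 − 2.3)/(0.3853 − (-0.9154)) = 2.00.
Then μ = 2.3 − (-0.9154)·2.00 = 4.13.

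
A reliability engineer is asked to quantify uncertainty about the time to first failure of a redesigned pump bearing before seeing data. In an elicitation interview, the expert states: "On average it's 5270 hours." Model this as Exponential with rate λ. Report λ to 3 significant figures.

Exponential mean = 1/λ, so λ = 1/5270.0 = 0.00019.

λ ≈ 0.00019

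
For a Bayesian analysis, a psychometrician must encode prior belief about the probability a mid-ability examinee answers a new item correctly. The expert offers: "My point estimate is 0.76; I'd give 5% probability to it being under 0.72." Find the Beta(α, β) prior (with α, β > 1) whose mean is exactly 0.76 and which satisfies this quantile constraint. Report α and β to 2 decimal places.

With mean 0.76 fixed, write α = 0.76s, β = 0.24s where s = α+β.
Need P(θ < 0.72) = 0.05 under Beta(0.76s, 0.24s). Normal approximation: (q−m)/√(m(1−m)/s) ≈ z_{0.05} = -1.64, so s ≈ 0.76·0.24·(-1.64)²/(0.72−0.76)² = 308.4.
At s = 308.4: P(θ<0.72) ≈ 0.054. Adjusting to match 0.05 gives s ≈ 321.91.
So α = 0.76·321.91 ≈ 244.65, β = 0.24·321.91 ≈ 77.26.

α ≈ 244.65, β ≈ 77.26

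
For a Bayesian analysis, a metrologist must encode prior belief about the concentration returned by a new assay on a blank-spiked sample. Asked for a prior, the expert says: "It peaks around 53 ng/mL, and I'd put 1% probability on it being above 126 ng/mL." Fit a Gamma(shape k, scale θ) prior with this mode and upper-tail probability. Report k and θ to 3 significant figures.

Gamma(k,θ) with k>1 has mode (k−1)θ, so θ = 53/(k−1).
Need P(X < 126) = 0.99 with θ tied to k this way. Start at k = 2, θ = 53: P(X<126) ≈ 0.687.
Too low — raise k to concentrate. Iterating converges to k ≈ 7.33.
Then θ = 53/(7.33−1) ≈ 8.38.

k ≈ 7.33, θ ≈ 8.38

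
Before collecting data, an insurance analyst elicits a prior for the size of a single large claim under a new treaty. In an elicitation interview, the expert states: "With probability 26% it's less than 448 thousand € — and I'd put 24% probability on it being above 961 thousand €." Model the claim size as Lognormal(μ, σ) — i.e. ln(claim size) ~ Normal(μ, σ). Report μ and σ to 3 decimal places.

μ ≈ 6.469, σ ≈ 0.565

If T ~ Lognormal(μ,σ) then ln T ~ Normal(μ,σ), so the p-quantile of ln T is μ + z_p·σ.
ln(448) = 6.105 and ln(961) = 6.868; z_{0.26} = -0.6433, z_{0.76} = 0.7063.
σ = (6.868 − 6.105)/(0.7063 − (-0.6433)) = 0.565.
μ = 6.105 − (-0.6433)·0.565 = 6.469.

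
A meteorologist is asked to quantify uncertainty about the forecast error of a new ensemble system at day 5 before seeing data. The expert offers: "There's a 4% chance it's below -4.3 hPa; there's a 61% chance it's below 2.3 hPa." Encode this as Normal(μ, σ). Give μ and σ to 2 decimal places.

μ = 1.39, σ = 3.25

The p-quantile of Normal(μ,σ) is μ + z_p·σ, with z_{0.04} = -1.751 and z_{0.61} = 0.2793.
Eliminate σ: μ = (z₂·x₁ − z₁·x₂)/(z₂ − z₁) = (0.2793·-4.3 − (-1.751)·2.3)/2.03 = 1.39.
Then σ = (x₂ − x₁)/(z₂ − z₁) = (2.3 − -4.3)/2.03 = 3.25.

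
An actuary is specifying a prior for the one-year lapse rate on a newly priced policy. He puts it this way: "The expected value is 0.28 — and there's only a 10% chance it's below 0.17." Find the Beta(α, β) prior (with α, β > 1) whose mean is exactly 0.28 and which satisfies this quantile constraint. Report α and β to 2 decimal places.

With mean 0.28 fixed, write α = 0.28s, β = 0.72s where s = α+β.
Need P(θ < 0.17) = 0.1 under Beta(0.28s, 0.72s). Normal approximation: (q−m)/√(m(1−m)/s) ≈ z_{0.1} = -1.28, so s ≈ 0.28·0.72·(-1.28)²/(0.17−0.28)² = 27.4.
At s = 27.4: P(θ<0.17) ≈ 0.088. Adjusting to match 0.1 gives s ≈ 24.84.
So α = 0.28·24.84 ≈ 6.95, β = 0.72·24.84 ≈ 17.88.

α ≈ 6.95, β ≈ 17.88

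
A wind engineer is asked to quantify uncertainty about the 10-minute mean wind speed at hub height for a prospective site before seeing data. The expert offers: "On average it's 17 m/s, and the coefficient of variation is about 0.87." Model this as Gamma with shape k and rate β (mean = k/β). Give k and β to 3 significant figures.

k ≈ 1.32, β ≈ 0.0777

For Gamma(k, rate β): mean = k/β, variance = k/β², so CV = 1/√k.
CV = 0.87, hence k = 1/CV² = 1.32.
Then β = k/mean = 1.32/17 = 0.0777.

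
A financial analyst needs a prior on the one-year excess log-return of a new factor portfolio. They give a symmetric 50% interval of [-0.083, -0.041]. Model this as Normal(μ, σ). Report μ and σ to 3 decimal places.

μ = -0.062, σ = 0.031

A symmetric 50% interval runs μ ± z·σ with z = 0.6745.
Half-width = 0.021, so σ = 0.021/0.6745 = 0.031.
μ is the interval midpoint, -0.062.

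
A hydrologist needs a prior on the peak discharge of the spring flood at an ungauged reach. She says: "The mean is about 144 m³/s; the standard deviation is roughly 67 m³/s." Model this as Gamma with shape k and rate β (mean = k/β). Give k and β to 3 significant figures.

k ≈ 4.62, β ≈ 0.0321

For Gamma(k, rate β): mean = k/β, variance = k/β², so CV = 1/√k.
CV = SD/mean = 67/144 = 0.4653, hence k = 1/CV² = 4.62.
Then β = k/mean = 4.62/144 = 0.0321.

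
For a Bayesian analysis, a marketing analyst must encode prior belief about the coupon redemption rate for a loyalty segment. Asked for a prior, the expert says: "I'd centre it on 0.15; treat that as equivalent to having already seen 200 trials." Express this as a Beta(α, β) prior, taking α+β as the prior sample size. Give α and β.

α = 30, β = 170

Under the effective-sample-size interpretation, Beta(α, β) has prior mean α/(α+β) and prior sample size α+β.
So α+β = 200 and α/(α+β) = 0.15, giving α = 0.15·200 = 30 and β = 200 − 30 = 170.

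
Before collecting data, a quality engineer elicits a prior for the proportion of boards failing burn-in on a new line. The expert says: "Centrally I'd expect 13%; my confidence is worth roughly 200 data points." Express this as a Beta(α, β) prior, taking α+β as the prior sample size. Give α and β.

α = 26, β = 174

Under the effective-sample-size interpretation, Beta(α, β) has prior mean α/(α+β) and prior sample size α+β.
So α+β = 200 and α/(α+β) = 0.13, giving α = 0.13·200 = 26 and β = 200 − 26 = 174.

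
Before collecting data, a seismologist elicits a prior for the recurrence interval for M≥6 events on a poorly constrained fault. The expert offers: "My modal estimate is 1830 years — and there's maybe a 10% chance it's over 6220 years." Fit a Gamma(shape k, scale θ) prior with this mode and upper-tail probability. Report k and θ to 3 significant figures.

Gamma(k,θ) with k>1 has mode (k−1)θ, so θ = 1830/(k−1).
Need P(X < 6220) = 0.9 with θ tied to k this way. Start at k = 2, θ = 1830: P(X<6220) ≈ 0.853.
Too low — raise k to concentrate. Iterating converges to k ≈ 2.25.
Then θ = 1830/(2.25−1) ≈ 1460.

k ≈ 2.25, θ ≈ 1460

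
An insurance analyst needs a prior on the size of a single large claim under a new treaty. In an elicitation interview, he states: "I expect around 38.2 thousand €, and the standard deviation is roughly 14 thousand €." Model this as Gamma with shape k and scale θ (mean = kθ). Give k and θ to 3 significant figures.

For Gamma(k, scale θ): mean = kθ, variance = kθ², so CV = 1/√k.
CV = SD/mean = 14/38.2 = 0.3665, hence k = 1/CV² = 7.45.
Then θ = mean/k = 38.2/7.45 = 5.13.

k ≈ 7.45, θ ≈ 5.13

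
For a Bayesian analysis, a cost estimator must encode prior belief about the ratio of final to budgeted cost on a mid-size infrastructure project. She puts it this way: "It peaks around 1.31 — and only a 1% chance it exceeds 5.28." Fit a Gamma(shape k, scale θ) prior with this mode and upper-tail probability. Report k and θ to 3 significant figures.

k ≈ 3.15, θ ≈ 0.61

Gamma(k,θ) with k>1 has mode (k−1)θ, so θ = 1.31/(k−1).
Need P(X < 5.28) = 0.99 with θ tied to k this way. Start at k = 2, θ = 1.31: P(X<5.28) ≈ 0.911.
Too low — raise k to concentrate. Iterating converges to k ≈ 3.15.
Then θ = 1.31/(3.15−1) ≈ 0.61.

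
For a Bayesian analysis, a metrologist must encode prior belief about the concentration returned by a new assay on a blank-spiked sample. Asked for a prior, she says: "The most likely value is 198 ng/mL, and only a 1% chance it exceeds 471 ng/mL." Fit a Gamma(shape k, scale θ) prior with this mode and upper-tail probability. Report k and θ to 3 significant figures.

k ≈ 7.32, θ ≈ 31.3

Gamma(k,θ) with k>1 has mode (k−1)θ, so θ = 198/(k−1).
Need P(X < 471) = 0.99 with θ tied to k this way. Start at k = 2, θ = 198: P(X<471) ≈ 0.687.
Too low — raise k to concentrate. Iterating converges to k ≈ 7.32.
Then θ = 198/(7.32−1) ≈ 31.3.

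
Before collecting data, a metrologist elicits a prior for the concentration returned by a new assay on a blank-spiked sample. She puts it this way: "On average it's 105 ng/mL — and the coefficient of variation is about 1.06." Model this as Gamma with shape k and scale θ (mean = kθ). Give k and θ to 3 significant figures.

k ≈ 0.89, θ ≈ 118

For Gamma(k, scale θ): mean = kθ, variance = kθ², so CV = 1/√k.
CV = 1.06, hence k = 1/CV² = 0.89.
Then θ = mean/k = 105/0.89 = 118.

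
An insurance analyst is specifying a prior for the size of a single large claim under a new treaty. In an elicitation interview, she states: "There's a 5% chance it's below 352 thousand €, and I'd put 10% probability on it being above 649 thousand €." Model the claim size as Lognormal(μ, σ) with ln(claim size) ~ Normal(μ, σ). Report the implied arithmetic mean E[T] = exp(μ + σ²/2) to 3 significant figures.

If T ~ Lognormal(μ,σ) then ln T ~ Normal(μ,σ), so the p-quantile of ln T is μ + z_p·σ.
ln(352) = 5.864 and ln(649) = 6.475; z_{0.05} = -1.645, z_{0.9} = 1.282.
σ = (6.475 − 5.864)/(1.282 − (-1.645)) = 0.209.
μ = 5.864 − (-1.645)·0.209 = 6.208.
E[T] = exp(μ + σ²/2) = exp(6.208 + 0.0219) = 507 thousand €.

E[T] ≈ 507 thousand €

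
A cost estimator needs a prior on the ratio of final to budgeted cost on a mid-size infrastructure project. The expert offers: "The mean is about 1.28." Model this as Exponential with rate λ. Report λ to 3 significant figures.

λ ≈ 0.781

Exponential mean = 1/λ, so λ = 1/1.28 = 0.781.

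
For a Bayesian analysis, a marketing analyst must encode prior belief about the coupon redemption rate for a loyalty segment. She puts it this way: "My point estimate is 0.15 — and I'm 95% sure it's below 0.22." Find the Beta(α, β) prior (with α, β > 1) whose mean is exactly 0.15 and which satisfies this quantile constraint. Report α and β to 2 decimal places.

With mean 0.15 fixed, write α = 0.15s, β = 0.85s where s = α+β.
Need P(θ < 0.22) = 0.95 under Beta(0.15s, 0.85s). Normal approximation: (q−m)/√(m(1−m)/s) ≈ z_{0.95} = 1.64, so s ≈ 0.15·0.85·(1.64)²/(0.22−0.15)² = 70.4.
At s = 70.4: P(θ<0.22) ≈ 0.940. Adjusting to match 0.95 gives s ≈ 79.86.
So α = 0.15·79.86 ≈ 11.98, β = 0.85·79.86 ≈ 67.88.

α ≈ 11.98, β ≈ 67.88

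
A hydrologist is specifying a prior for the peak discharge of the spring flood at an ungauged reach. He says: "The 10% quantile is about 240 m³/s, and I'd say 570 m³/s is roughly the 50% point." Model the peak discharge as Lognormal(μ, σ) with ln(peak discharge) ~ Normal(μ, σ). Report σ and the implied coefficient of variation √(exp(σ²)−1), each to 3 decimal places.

σ ≈ 0.675, CV ≈ 0.760

If T ~ Lognormal(μ,σ) then ln T ~ Normal(μ,σ), so the p-quantile of ln T is μ + z_p·σ.
ln(240) = 5.481 and ln(570) = 6.346; z_{0.1} = -1.282, z_{0.5} = 0.
σ = (6.346 − 5.481)/(0 − (-1.282)) = 0.675.
μ = 5.481 − (-1.282)·0.675 = 6.346.
CV = √(exp(σ²)−1) = √(exp(0.4556)−1) = 0.760.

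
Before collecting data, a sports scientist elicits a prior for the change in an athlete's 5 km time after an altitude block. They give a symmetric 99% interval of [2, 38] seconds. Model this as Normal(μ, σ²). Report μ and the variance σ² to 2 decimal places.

μ = 20.00, σ² = 48.83

A symmetric 99% interval runs μ ± z·σ with z = 2.576.
Half-width = 18, so σ = 18/2.576 = 6.988 and σ² = 48.83.
μ is the interval midpoint, 20.00.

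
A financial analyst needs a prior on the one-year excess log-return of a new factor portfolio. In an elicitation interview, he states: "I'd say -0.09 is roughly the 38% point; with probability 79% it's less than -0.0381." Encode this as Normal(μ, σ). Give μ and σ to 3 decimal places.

μ = -0.076, σ = 0.047

The p-quantile of Normal(μ,σ) is μ + z_p·σ, with z_{0.38} = -0.3055 and z_{0.79} = 0.8064.
Eliminate σ: μ = (z₂·x₁ − z₁·x₂)/(z₂ − z₁) = (0.8064·-0.09 − (-0.3055)·-0.0381)/1.112 = -0.076.
Then σ = (x₂ − x₁)/(z₂ − z₁) = (-0.0381 − -0.09)/1.112 = 0.047.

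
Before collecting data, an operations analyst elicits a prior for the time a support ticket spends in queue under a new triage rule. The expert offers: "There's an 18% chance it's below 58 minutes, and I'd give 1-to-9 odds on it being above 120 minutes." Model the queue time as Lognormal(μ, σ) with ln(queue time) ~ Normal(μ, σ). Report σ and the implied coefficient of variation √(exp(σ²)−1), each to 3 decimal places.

If T ~ Lognormal(μ,σ) then ln T ~ Normal(μ,σ), so the p-quantile of ln T is μ + z_p·σ.
ln(58) = 4.06 and ln(120) = 4.787; z_{0.18} = -0.9154, z_{0.9} = 1.282.
σ = (4.787 − 4.06)/(1.282 − (-0.9154)) = 0.331.
μ = 4.06 − (-0.9154)·0.331 = 4.363.
CV = √(exp(σ²)−1) = √(exp(0.1095)−1) = 0.340.

σ ≈ 0.331, CV ≈ 0.340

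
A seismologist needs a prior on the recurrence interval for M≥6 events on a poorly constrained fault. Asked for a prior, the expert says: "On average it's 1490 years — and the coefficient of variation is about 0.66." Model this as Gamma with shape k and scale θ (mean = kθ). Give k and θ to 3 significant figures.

k ≈ 2.3, θ ≈ 649

For Gamma(k, scale θ): mean = kθ, variance = kθ², so CV = 1/√k.
CV = 0.66, hence k = 1/CV² = 2.3.
Then θ = mean/k = 1490/2.3 = 649.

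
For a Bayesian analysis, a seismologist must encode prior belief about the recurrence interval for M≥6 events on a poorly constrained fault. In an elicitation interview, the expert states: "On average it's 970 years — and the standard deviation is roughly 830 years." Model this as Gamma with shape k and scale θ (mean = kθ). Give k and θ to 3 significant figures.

k ≈ 1.37, θ ≈ 710

For Gamma(k, scale θ): mean = kθ, variance = kθ², so CV = 1/√k.
CV = SD/mean = 830/970 = 0.8557, hence k = 1/CV² = 1.37.
Then θ = mean/k = 970/1.37 = 710.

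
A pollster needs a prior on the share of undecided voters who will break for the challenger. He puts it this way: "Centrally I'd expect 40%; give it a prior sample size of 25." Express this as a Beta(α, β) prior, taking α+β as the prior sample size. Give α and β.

α = 10, β = 15

Under the effective-sample-size interpretation, Beta(α, β) has prior mean α/(α+β) and prior sample size α+β.
So α+β = 25 and α/(α+β) = 0.4, giving α = 0.4·25 = 10 and β = 25 − 10 = 15.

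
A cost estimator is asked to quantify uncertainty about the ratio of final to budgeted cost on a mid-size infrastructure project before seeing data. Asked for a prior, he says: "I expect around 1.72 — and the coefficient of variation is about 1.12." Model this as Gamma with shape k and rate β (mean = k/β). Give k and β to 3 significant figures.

For Gamma(k, rate β): mean = k/β, variance = k/β², so CV = 1/√k.
CV = 1.12, hence k = 1/CV² = 0.797.
Then β = k/mean = 0.797/1.72 = 0.463.

k ≈ 0.797, β ≈ 0.463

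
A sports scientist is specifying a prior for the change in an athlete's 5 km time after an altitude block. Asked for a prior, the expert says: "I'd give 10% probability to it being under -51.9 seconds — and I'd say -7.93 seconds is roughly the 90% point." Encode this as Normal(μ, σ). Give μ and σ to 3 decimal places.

μ = -29.915, σ = 17.155

The p-quantile of Normal(μ,σ) is μ + z_p·σ, with z_{0.1} = -1.282 and z_{0.9} = 1.282.
Eliminate σ: μ = (z₂·x₁ − z₁·x₂)/(z₂ − z₁) = (1.282·-51.9 − (-1.282)·-7.93)/2.563 = -29.915.
Then σ = (x₂ − x₁)/(z₂ − z₁) = (-7.93 − -51.9)/2.563 = 17.155.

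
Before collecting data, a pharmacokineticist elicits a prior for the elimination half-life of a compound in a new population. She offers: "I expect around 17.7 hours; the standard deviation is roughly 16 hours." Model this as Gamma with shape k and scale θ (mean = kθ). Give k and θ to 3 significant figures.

For Gamma(k, scale θ): mean = kθ, variance = kθ², so CV = 1/√k.
CV = SD/mean = 16/17.7 = 0.904, hence k = 1/CV² = 1.22.
Then θ = mean/k = 17.7/1.22 = 14.5.

k ≈ 1.22, θ ≈ 14.5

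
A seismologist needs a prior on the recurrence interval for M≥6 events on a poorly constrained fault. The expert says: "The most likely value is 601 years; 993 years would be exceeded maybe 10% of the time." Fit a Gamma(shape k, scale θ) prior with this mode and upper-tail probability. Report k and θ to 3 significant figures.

k ≈ 8.48, θ ≈ 80.3

Gamma(k,θ) with k>1 has mode (k−1)θ, so θ = 601/(k−1).
Need P(X < 993) = 0.9 with θ tied to k this way. Start at k = 2, θ = 601: P(X<993) ≈ 0.492.
Too low — raise k to concentrate. Iterating converges to k ≈ 8.48.
Then θ = 601/(8.48−1) ≈ 80.3.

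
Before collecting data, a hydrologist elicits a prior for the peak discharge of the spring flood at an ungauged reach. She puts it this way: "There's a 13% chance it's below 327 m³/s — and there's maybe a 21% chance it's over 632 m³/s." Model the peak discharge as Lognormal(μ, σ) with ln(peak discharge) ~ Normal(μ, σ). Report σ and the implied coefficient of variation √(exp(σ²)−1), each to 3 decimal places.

If T ~ Lognormal(μ,σ) then ln T ~ Normal(μ,σ), so the p-quantile of ln T is μ + z_p·σ.
ln(327) = 5.79 and ln(632) = 6.449; z_{0.13} = -1.126, z_{0.79} = 0.8064.
σ = (6.449 − 5.79)/(0.8064 − (-1.126)) = 0.341.
μ = 5.79 − (-1.126)·0.341 = 6.174.
CV = √(exp(σ²)−1) = √(exp(0.1162)−1) = 0.351.

σ ≈ 0.341, CV ≈ 0.351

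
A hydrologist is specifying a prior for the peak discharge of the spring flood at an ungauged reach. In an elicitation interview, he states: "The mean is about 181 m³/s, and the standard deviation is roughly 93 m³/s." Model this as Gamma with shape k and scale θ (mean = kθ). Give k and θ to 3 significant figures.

For Gamma(k, scale θ): mean = kθ, variance = kθ², so CV = 1/√k.
CV = SD/mean = 93/181 = 0.5138, hence k = 1/CV² = 3.79.
Then θ = mean/k = 181/3.79 = 47.8.

k ≈ 3.79, θ ≈ 47.8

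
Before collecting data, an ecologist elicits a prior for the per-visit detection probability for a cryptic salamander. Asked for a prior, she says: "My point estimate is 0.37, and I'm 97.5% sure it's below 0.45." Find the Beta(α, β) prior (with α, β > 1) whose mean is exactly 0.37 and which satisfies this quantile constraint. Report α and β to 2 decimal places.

With mean 0.37 fixed, write α = 0.37s, β = 0.63s where s = α+β.
Need P(θ < 0.45) = 0.975 under Beta(0.37s, 0.63s). Normal approximation: (q−m)/√(m(1−m)/s) ≈ z_{0.975} = 1.96, so s ≈ 0.37·0.63·(1.96)²/(0.45−0.37)² = 139.9.
At s = 139.9: P(θ<0.45) ≈ 0.973. Adjusting to match 0.975 gives s ≈ 144.59.
So α = 0.37·144.59 ≈ 53.50, β = 0.63·144.59 ≈ 91.09.

α ≈ 53.50, β ≈ 91.09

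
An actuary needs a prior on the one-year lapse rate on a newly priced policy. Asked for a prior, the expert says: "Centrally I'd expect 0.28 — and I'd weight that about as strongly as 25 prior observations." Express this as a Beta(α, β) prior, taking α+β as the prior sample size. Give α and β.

α = 7, β = 18

Under the effective-sample-size interpretation, Beta(α, β) has prior mean α/(α+β) and prior sample size α+β.
So α+β = 25 and α/(α+β) = 0.28, giving α = 0.28·25 = 7 and β = 25 − 7 = 18.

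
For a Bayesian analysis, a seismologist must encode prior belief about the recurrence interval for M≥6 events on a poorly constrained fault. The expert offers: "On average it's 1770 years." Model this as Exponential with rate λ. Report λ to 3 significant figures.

Exponential mean = 1/λ, so λ = 1/1770.0 = 0.000565.

λ ≈ 0.000565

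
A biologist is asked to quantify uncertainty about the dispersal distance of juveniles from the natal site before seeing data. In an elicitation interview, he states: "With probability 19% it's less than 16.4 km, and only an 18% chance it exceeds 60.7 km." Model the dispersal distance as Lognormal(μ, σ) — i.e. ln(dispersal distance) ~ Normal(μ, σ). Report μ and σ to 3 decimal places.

μ ≈ 3.438, σ ≈ 0.730

If T ~ Lognormal(μ,σ) then ln T ~ Normal(μ,σ), so the p-quantile of ln T is μ + z_p·σ.
ln(16.4) = 2.797 and ln(60.7) = 4.106; z_{0.19} = -0.8779, z_{0.82} = 0.9154.
σ = (4.106 − 2.797)/(0.9154 − (-0.8779)) = 0.730.
μ = 2.797 − (-0.8779)·0.730 = 3.438.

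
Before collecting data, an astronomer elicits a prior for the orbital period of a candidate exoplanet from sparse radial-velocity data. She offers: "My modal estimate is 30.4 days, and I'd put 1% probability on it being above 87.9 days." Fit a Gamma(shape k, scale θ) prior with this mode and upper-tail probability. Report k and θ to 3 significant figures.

Gamma(k,θ) with k>1 has mode (k−1)θ, so θ = 30.4/(k−1).
Need P(X < 87.9) = 0.99 with θ tied to k this way. Start at k = 2, θ = 30.4: P(X<87.9) ≈ 0.784.
Too low — raise k to concentrate. Iterating converges to k ≈ 5.03.
Then θ = 30.4/(5.03−1) ≈ 7.55.

k ≈ 5.03, θ ≈ 7.55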